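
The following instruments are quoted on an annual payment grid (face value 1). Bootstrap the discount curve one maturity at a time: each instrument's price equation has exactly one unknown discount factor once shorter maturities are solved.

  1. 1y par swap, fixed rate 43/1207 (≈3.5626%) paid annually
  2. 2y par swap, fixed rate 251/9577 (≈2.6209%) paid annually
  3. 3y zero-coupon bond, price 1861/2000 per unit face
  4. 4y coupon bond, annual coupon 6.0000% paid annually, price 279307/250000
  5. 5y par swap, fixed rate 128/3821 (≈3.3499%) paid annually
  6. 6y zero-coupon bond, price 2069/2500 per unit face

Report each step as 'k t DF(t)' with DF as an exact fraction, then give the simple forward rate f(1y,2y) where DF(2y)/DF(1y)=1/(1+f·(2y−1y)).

step 1 [1y] swap r/1=43/1207: DF=(1 − 43/1207·(0))/(1+43/1207) = 1207/1250 ≈ 0.965600
step 2 [2y] swap r/1=251/9577: DF=(1 − 251/9577·(0.965600))/(1+251/9577) = 4749/5000 ≈ 0.949800
step 3 [3y] zero: DF = P = 1861/2000 ≈ 0.930500
step 4 [4y] bond c/1=3/50: DF=(279307/250000 − 3/50·(0.965600+0.949800+0.930500))/(1+3/50) = 8929/10000 ≈ 0.892900
step 5 [5y] swap r/1=128/3821: DF=(1 − 128/3821·(0.965600+0.949800+0.930500+0.892900))/(1+128/3821) = 529/625 ≈ 0.846400
step 6 [6y] zero: DF = P = 2069/2500 ≈ 0.827600

1 1 1207/1250
2 2 4749/5000
3 3 1861/2000
4 4 8929/10000
5 5 529/625
6 6 2069/2500
f(1y,2y) = ((1207/1250)/(4749/5000) − 1)/(1) = 79/4749 ≈ 1.6635%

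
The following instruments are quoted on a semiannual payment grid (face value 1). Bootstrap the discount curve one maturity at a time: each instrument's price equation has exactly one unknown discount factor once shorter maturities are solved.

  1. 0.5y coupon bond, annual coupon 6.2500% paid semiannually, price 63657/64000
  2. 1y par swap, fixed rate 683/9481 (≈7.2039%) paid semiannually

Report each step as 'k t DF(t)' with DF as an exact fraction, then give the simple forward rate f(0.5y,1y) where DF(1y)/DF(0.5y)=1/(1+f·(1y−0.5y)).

step 1 [0.5y] bond c/2=1/32: DF=(63657/64000 − 1/32·(0))/(1+1/32) = 1929/2000 ≈ 0.964500
step 2 [1y] swap r/2=683/18962: DF=(1 − 683/18962·(0.964500))/(1+683/18962) = 9317/10000 ≈ 0.931700

1 1/2 1929/2000
2 1 9317/10000
f(0.5y,1y) = ((1929/2000)/(9317/10000) − 1)/(1/2) = 656/9317 ≈ 7.0409%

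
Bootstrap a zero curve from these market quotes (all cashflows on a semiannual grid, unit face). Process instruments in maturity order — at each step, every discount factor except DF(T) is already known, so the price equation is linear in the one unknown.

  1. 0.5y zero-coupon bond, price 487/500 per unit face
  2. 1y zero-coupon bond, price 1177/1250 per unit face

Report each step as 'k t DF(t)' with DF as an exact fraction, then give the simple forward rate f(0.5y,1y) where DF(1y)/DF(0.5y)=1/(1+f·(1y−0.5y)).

1 1/2 487/500
2 1 1177/1250
f(0.5y,1y) = ((487/500)/(1177/1250) − 1)/(1/2) = 81/1177 ≈ 6.8819%

step 1 [0.5y] zero: DF = P = 487/500 ≈ 0.974000
step 2 [1y] zero: DF = P = 1177/1250 ≈ 0.941600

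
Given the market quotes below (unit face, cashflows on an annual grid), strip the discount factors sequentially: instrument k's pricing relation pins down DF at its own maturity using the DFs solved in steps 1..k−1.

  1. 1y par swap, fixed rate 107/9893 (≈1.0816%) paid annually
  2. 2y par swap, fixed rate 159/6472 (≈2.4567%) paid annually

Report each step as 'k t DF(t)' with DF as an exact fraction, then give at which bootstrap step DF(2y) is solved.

1 1 9893/10000
2 2 9523/10000
DF(2y) is solved at step 2

step 1 [1y] swap r/1=107/9893: DF=(1 − 107/9893·(0))/(1+107/9893) = 9893/10000 ≈ 0.989300
step 2 [2y] swap r/1=159/6472: DF=(1 − 159/6472·(0.989300))/(1+159/6472) = 9523/10000 ≈ 0.952300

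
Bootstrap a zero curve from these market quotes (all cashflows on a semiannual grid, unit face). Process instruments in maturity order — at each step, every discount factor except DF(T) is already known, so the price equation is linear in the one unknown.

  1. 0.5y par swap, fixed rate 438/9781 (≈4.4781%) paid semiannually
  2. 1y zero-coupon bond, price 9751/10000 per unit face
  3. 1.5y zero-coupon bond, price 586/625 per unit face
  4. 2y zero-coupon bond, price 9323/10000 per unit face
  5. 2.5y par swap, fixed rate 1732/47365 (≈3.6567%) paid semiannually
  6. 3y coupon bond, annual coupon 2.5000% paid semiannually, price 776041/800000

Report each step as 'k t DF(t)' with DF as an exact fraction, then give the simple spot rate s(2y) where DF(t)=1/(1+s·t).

1 1/2 9781/10000
2 1 9751/10000
3 3/2 586/625
4 2 9323/10000
5 5/2 4567/5000
6 3 2249/2500
s(2y) = (1/(9323/10000) − 1)/(2) = 677/18646 ≈ 3.6308%

step 1 [0.5y] swap r/2=219/9781: DF=(1 − 219/9781·(0))/(1+219/9781) = 9781/10000 ≈ 0.978100
step 2 [1y] zero: DF = P = 9751/10000 ≈ 0.975100
step 3 [1.5y] zero: DF = P = 586/625 ≈ 0.937600
step 4 [2y] zero: DF = P = 9323/10000 ≈ 0.932300
step 5 [2.5y] swap r/2=866/47365: DF=(1 − 866/47365·(0.978100+0.975100+0.937600+0.932300))/(1+866/47365) = 4567/5000 ≈ 0.913400
step 6 [3y] bond c/2=1/80: DF=(776041/800000 − 1/80·(0.978100+0.975100+0.937600+0.932300+0.913400))/(1+1/80) = 2249/2500 ≈ 0.899600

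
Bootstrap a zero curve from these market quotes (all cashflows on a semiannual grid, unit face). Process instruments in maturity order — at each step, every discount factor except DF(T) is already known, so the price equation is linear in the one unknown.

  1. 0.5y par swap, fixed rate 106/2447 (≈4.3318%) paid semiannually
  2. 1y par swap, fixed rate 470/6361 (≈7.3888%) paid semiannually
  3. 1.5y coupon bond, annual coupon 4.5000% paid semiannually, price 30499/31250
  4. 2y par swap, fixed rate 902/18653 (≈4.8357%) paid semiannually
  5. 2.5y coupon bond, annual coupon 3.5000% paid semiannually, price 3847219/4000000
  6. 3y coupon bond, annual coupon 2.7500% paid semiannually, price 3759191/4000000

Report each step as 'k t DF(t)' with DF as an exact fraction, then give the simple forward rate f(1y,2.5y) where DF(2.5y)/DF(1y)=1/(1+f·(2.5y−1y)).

step 1 [0.5y] swap r/2=53/2447: DF=(1 − 53/2447·(0))/(1+53/2447) = 2447/2500 ≈ 0.978800
step 2 [1y] swap r/2=235/6361: DF=(1 − 235/6361·(0.978800))/(1+235/6361) = 1859/2000 ≈ 0.929500
step 3 [1.5y] bond c/2=9/400: DF=(30499/31250 − 9/400·(0.978800+0.929500))/(1+9/400) = 73/80 ≈ 0.912500
step 4 [2y] swap r/2=451/18653: DF=(1 − 451/18653·(0.978800+0.929500+0.912500))/(1+451/18653) = 4549/5000 ≈ 0.909800
step 5 [2.5y] bond c/2=7/400: DF=(3847219/4000000 − 7/400·(0.978800+0.929500+0.912500+0.909800))/(1+7/400) = 8811/10000 ≈ 0.881100
step 6 [3y] bond c/2=11/800: DF=(3759191/4000000 − 11/800·(0.978800+0.929500+0.912500+0.909800+0.881100))/(1+11/800) = 1729/2000 ≈ 0.864500

1 1/2 2447/2500
2 1 1859/2000
3 3/2 73/80
4 2 4549/5000
5 5/2 8811/10000
6 3 1729/2000
f(1y,2.5y) = ((1859/2000)/(8811/10000) − 1)/(3/2) = 88/2403 ≈ 3.6621%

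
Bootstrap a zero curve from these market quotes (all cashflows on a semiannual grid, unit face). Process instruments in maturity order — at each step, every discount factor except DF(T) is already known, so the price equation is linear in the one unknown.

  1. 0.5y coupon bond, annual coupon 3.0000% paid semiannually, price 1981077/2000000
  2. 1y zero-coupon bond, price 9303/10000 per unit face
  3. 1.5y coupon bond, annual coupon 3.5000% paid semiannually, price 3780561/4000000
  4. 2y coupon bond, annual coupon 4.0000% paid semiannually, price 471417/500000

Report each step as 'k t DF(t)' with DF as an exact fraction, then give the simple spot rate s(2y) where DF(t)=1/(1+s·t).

1 1/2 9759/10000
2 1 9303/10000
3 3/2 8961/10000
4 2 4347/5000
s(2y) = (1/(4347/5000) − 1)/(2) = 653/8694 ≈ 7.5109%

step 1 [0.5y] bond c/2=3/200: DF=(1981077/2000000 − 3/200·(0))/(1+3/200) = 9759/10000 ≈ 0.975900
step 2 [1y] zero: DF = P = 9303/10000 ≈ 0.930300
step 3 [1.5y] bond c/2=7/400: DF=(3780561/4000000 − 7/400·(0.975900+0.930300))/(1+7/400) = 8961/10000 ≈ 0.896100
step 4 [2y] bond c/2=1/50: DF=(471417/500000 − 1/50·(0.975900+0.930300+0.896100))/(1+1/50) = 4347/5000 ≈ 0.869400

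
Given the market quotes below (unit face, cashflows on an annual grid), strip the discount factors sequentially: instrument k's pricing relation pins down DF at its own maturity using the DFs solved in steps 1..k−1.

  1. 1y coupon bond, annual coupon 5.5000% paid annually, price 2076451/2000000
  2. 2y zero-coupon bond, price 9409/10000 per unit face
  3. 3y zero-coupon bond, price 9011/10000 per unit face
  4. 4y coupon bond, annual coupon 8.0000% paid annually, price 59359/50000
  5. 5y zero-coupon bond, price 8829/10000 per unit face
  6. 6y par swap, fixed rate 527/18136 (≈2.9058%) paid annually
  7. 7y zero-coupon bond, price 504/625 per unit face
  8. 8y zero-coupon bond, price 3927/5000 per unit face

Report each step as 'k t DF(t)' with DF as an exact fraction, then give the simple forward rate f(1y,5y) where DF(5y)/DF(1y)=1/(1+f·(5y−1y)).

step 1 [1y] bond c/1=11/200: DF=(2076451/2000000 − 11/200·(0))/(1+11/200) = 9841/10000 ≈ 0.984100
step 2 [2y] zero: DF = P = 9409/10000 ≈ 0.940900
step 3 [3y] zero: DF = P = 9011/10000 ≈ 0.901100
step 4 [4y] bond c/1=2/25: DF=(59359/50000 − 2/25·(0.984100+0.940900+0.901100))/(1+2/25) = 8899/10000 ≈ 0.889900
step 5 [5y] zero: DF = P = 8829/10000 ≈ 0.882900
step 6 [6y] swap r/1=527/18136: DF=(1 − 527/18136·(0.984100+0.940900+0.901100+0.889900+0.882900))/(1+527/18136) = 8419/10000 ≈ 0.841900
step 7 [7y] zero: DF = P = 504/625 ≈ 0.806400
step 8 [8y] zero: DF = P = 3927/5000 ≈ 0.785400

1 1 9841/10000
2 2 9409/10000
3 3 9011/10000
4 4 8899/10000
5 5 8829/10000
6 6 8419/10000
7 7 504/625
8 8 3927/5000
f(1y,5y) = ((9841/10000)/(8829/10000) − 1)/(4) = 253/8829 ≈ 2.8656%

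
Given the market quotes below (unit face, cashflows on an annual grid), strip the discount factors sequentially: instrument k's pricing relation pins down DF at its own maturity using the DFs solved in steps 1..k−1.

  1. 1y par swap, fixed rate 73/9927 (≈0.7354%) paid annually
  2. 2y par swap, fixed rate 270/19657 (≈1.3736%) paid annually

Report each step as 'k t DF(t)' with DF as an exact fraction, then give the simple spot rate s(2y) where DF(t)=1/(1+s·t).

step 1 [1y] swap r/1=73/9927: DF=(1 − 73/9927·(0))/(1+73/9927) = 9927/10000 ≈ 0.992700
step 2 [2y] swap r/1=270/19657: DF=(1 − 270/19657·(0.992700))/(1+270/19657) = 973/1000 ≈ 0.973000

1 1 9927/10000
2 2 973/1000
s(2y) = (1/(973/1000) − 1)/(2) = 27/1946 ≈ 1.3875%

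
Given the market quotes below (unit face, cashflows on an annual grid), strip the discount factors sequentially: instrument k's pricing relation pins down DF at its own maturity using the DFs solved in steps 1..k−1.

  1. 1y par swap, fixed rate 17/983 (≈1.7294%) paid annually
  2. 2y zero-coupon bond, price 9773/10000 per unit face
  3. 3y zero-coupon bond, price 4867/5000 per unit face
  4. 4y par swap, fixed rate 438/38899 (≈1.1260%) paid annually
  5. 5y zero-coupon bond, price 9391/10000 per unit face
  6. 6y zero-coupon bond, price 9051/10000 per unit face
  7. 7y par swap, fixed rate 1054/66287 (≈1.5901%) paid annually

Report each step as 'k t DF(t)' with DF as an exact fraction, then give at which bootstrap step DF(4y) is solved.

1 1 983/1000
2 2 9773/10000
3 3 4867/5000
4 4 4781/5000
5 5 9391/10000
6 6 9051/10000
7 7 4473/5000
DF(4y) is solved at step 4

step 1 [1y] swap r/1=17/983: DF=(1 − 17/983·(0))/(1+17/983) = 983/1000 ≈ 0.983000
step 2 [2y] zero: DF = P = 9773/10000 ≈ 0.977300
step 3 [3y] zero: DF = P = 4867/5000 ≈ 0.973400
step 4 [4y] swap r/1=438/38899: DF=(1 − 438/38899·(0.983000+0.977300+0.973400))/(1+438/38899) = 4781/5000 ≈ 0.956200
step 5 [5y] zero: DF = P = 9391/10000 ≈ 0.939100
step 6 [6y] zero: DF = P = 9051/10000 ≈ 0.905100
step 7 [7y] swap r/1=1054/66287: DF=(1 − 1054/66287·(0.983000+0.977300+0.973400+0.956200+0.939100+0.905100))/(1+1054/66287) = 4473/5000 ≈ 0.894600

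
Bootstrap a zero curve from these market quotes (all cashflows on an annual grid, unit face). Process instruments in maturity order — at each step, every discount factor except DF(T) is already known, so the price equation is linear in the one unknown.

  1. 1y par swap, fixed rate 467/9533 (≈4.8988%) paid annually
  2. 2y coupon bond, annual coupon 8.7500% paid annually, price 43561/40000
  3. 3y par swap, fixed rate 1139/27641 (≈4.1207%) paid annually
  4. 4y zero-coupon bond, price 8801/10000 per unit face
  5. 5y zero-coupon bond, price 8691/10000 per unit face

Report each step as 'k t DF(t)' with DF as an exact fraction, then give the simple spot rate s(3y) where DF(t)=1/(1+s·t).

1 1 9533/10000
2 2 9247/10000
3 3 8861/10000
4 4 8801/10000
5 5 8691/10000
s(3y) = (1/(8861/10000) − 1)/(3) = 1139/26583 ≈ 4.2847%

step 1 [1y] swap r/1=467/9533: DF=(1 − 467/9533·(0))/(1+467/9533) = 9533/10000 ≈ 0.953300
step 2 [2y] bond c/1=7/80: DF=(43561/40000 − 7/80·(0.953300))/(1+7/80) = 9247/10000 ≈ 0.924700
step 3 [3y] swap r/1=1139/27641: DF=(1 − 1139/27641·(0.953300+0.924700))/(1+1139/27641) = 8861/10000 ≈ 0.886100
step 4 [4y] zero: DF = P = 8801/10000 ≈ 0.880100
step 5 [5y] zero: DF = P = 8691/10000 ≈ 0.869100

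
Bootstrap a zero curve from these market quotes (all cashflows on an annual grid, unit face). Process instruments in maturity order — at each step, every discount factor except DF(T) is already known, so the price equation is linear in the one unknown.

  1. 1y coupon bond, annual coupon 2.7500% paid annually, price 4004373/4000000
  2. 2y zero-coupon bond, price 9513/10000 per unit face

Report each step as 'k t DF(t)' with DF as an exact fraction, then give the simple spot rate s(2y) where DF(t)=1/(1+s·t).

1 1 9743/10000
2 2 9513/10000
s(2y) = (1/(9513/10000) − 1)/(2) = 487/19026 ≈ 2.5597%

step 1 [1y] bond c/1=11/400: DF=(4004373/4000000 − 11/400·(0))/(1+11/400) = 9743/10000 ≈ 0.974300
step 2 [2y] zero: DF = P = 9513/10000 ≈ 0.951300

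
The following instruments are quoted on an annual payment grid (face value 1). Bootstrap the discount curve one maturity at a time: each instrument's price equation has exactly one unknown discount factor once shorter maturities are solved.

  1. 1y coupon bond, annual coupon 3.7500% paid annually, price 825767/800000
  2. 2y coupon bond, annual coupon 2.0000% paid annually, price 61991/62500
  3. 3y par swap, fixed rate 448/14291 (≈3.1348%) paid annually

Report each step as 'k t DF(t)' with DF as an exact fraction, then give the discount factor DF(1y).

1 1 9949/10000
2 2 9529/10000
3 3 569/625
DF(1y) = 9949/10000 ≈ 0.994900

step 1 [1y] bond c/1=3/80: DF=(825767/800000 − 3/80·(0))/(1+3/80) = 9949/10000 ≈ 0.994900
step 2 [2y] bond c/1=1/50: DF=(61991/62500 − 1/50·(0.994900))/(1+1/50) = 9529/10000 ≈ 0.952900
step 3 [3y] swap r/1=448/14291: DF=(1 − 448/14291·(0.994900+0.952900))/(1+448/14291) = 569/625 ≈ 0.910400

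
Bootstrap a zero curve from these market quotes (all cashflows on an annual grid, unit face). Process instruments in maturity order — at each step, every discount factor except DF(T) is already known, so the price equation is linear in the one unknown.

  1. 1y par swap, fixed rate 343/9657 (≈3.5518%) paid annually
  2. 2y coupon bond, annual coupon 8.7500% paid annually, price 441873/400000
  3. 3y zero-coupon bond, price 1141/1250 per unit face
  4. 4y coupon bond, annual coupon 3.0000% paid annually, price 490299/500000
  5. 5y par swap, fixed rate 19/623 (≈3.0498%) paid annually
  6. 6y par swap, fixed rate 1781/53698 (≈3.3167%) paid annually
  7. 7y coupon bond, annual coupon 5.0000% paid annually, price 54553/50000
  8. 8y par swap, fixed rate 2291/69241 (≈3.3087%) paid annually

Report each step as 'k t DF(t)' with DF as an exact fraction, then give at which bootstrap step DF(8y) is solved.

1 1 9657/10000
2 2 9381/10000
3 3 1141/1250
4 4 87/100
5 5 8613/10000
6 6 8219/10000
7 7 3917/5000
8 8 7709/10000
DF(8y) is solved at step 8

step 1 [1y] swap r/1=343/9657: DF=(1 − 343/9657·(0))/(1+343/9657) = 9657/10000 ≈ 0.965700
step 2 [2y] bond c/1=7/80: DF=(441873/400000 − 7/80·(0.965700))/(1+7/80) = 9381/10000 ≈ 0.938100
step 3 [3y] zero: DF = P = 1141/1250 ≈ 0.912800
step 4 [4y] bond c/1=3/100: DF=(490299/500000 − 3/100·(0.965700+0.938100+0.912800))/(1+3/100) = 87/100 ≈ 0.870000
step 5 [5y] swap r/1=19/623: DF=(1 − 19/623·(0.965700+0.938100+0.912800+0.870000))/(1+19/623) = 8613/10000 ≈ 0.861300
step 6 [6y] swap r/1=1781/53698: DF=(1 − 1781/53698·(0.965700+0.938100+0.912800+0.870000+0.861300))/(1+1781/53698) = 8219/10000 ≈ 0.821900
step 7 [7y] bond c/1=1/20: DF=(54553/50000 − 1/20·(0.965700+0.938100+0.912800+0.870000+0.861300+0.821900))/(1+1/20) = 3917/5000 ≈ 0.783400
step 8 [8y] swap r/1=2291/69241: DF=(1 − 2291/69241·(0.965700+0.938100+0.912800+0.870000+0.861300+0.821900+0.783400))/(1+2291/69241) = 7709/10000 ≈ 0.770900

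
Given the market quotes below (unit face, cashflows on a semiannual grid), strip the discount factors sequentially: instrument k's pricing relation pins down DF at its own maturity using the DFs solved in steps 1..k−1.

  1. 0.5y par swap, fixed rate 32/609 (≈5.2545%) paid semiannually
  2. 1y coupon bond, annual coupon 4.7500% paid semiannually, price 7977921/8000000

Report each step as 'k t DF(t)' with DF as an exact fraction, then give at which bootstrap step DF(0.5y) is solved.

1 1/2 609/625
2 1 1903/2000
DF(0.5y) is solved at step 1

step 1 [0.5y] swap r/2=16/609: DF=(1 − 16/609·(0))/(1+16/609) = 609/625 ≈ 0.974400
step 2 [1y] bond c/2=19/800: DF=(7977921/8000000 − 19/800·(0.974400))/(1+19/800) = 1903/2000 ≈ 0.951500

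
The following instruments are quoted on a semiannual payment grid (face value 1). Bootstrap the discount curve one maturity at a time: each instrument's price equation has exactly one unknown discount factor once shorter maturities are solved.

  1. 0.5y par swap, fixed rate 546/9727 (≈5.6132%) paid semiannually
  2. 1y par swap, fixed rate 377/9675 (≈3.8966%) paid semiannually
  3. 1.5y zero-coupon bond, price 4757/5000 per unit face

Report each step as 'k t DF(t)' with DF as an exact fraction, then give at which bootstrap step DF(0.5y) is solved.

1 1/2 9727/10000
2 1 9623/10000
3 3/2 4757/5000
DF(0.5y) is solved at step 1

step 1 [0.5y] swap r/2=273/9727: DF=(1 − 273/9727·(0))/(1+273/9727) = 9727/10000 ≈ 0.972700
step 2 [1y] swap r/2=377/19350: DF=(1 − 377/19350·(0.972700))/(1+377/19350) = 9623/10000 ≈ 0.962300
step 3 [1.5y] zero: DF = P = 4757/5000 ≈ 0.951400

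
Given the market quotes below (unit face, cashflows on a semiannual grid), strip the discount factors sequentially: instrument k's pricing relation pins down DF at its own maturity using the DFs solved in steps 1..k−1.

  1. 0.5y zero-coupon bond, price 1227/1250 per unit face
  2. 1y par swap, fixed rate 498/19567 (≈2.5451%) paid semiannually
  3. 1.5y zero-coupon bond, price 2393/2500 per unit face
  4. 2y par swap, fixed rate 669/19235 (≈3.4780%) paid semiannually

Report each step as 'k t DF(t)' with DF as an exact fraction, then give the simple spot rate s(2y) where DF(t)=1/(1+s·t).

step 1 [0.5y] zero: DF = P = 1227/1250 ≈ 0.981600
step 2 [1y] swap r/2=249/19567: DF=(1 − 249/19567·(0.981600))/(1+249/19567) = 9751/10000 ≈ 0.975100
step 3 [1.5y] zero: DF = P = 2393/2500 ≈ 0.957200
step 4 [2y] swap r/2=669/38470: DF=(1 − 669/38470·(0.981600+0.975100+0.957200))/(1+669/38470) = 9331/10000 ≈ 0.933100

1 1/2 1227/1250
2 1 9751/10000
3 3/2 2393/2500
4 2 9331/10000
s(2y) = (1/(9331/10000) − 1)/(2) = 669/18662 ≈ 3.5848%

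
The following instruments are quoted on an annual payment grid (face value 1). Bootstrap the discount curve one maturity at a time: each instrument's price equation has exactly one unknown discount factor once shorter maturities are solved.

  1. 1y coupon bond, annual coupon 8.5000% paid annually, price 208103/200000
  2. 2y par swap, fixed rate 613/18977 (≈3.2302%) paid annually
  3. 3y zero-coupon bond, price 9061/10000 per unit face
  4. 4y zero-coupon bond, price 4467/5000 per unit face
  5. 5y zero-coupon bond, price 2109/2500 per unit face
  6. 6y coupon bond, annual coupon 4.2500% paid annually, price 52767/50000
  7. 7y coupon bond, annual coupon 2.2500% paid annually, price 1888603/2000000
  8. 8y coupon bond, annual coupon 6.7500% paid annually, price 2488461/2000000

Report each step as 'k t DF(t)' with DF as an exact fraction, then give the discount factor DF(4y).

step 1 [1y] bond c/1=17/200: DF=(208103/200000 − 17/200·(0))/(1+17/200) = 959/1000 ≈ 0.959000
step 2 [2y] swap r/1=613/18977: DF=(1 − 613/18977·(0.959000))/(1+613/18977) = 9387/10000 ≈ 0.938700
step 3 [3y] zero: DF = P = 9061/10000 ≈ 0.906100
step 4 [4y] zero: DF = P = 4467/5000 ≈ 0.893400
step 5 [5y] zero: DF = P = 2109/2500 ≈ 0.843600
step 6 [6y] bond c/1=17/400: DF=(52767/50000 − 17/400·(0.959000+0.938700+0.906100+0.893400+0.843600))/(1+17/400) = 517/625 ≈ 0.827200
step 7 [7y] bond c/1=9/400: DF=(1888603/2000000 − 9/400·(0.959000+0.938700+0.906100+0.893400+0.843600+0.827200))/(1+9/400) = 4027/5000 ≈ 0.805400
step 8 [8y] bond c/1=27/400: DF=(2488461/2000000 − 27/400·(0.959000+0.938700+0.906100+0.893400+0.843600+0.827200+0.805400))/(1+27/400) = 969/1250 ≈ 0.775200

1 1 959/1000
2 2 9387/10000
3 3 9061/10000
4 4 4467/5000
5 5 2109/2500
6 6 517/625
7 7 4027/5000
8 8 969/1250
DF(4y) = 4467/5000 ≈ 0.893400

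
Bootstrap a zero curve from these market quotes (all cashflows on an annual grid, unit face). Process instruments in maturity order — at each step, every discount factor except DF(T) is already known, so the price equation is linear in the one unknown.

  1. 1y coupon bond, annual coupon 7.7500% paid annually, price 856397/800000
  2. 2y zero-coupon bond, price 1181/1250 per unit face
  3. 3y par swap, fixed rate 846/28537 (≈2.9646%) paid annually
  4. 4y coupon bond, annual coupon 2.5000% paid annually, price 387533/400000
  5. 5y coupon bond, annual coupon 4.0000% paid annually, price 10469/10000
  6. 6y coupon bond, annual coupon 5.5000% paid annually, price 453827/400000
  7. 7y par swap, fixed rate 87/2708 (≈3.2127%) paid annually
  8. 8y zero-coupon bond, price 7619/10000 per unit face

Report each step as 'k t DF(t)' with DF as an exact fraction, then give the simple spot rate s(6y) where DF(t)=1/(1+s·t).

1 1 1987/2000
2 2 1181/1250
3 3 4577/5000
4 4 2189/2500
5 5 1079/1250
6 6 209/250
7 7 7999/10000
8 8 7619/10000
s(6y) = (1/(209/250) − 1)/(6) = 41/1254 ≈ 3.2695%

step 1 [1y] bond c/1=31/400: DF=(856397/800000 − 31/400·(0))/(1+31/400) = 1987/2000 ≈ 0.993500
step 2 [2y] zero: DF = P = 1181/1250 ≈ 0.944800
step 3 [3y] swap r/1=846/28537: DF=(1 − 846/28537·(0.993500+0.944800))/(1+846/28537) = 4577/5000 ≈ 0.915400
step 4 [4y] bond c/1=1/40: DF=(387533/400000 − 1/40·(0.993500+0.944800+0.915400))/(1+1/40) = 2189/2500 ≈ 0.875600
step 5 [5y] bond c/1=1/25: DF=(10469/10000 − 1/25·(0.993500+0.944800+0.915400+0.875600))/(1+1/25) = 1079/1250 ≈ 0.863200
step 6 [6y] bond c/1=11/200: DF=(453827/400000 − 11/200·(0.993500+0.944800+0.915400+0.875600+0.863200))/(1+11/200) = 209/250 ≈ 0.836000
step 7 [7y] swap r/1=87/2708: DF=(1 − 87/2708·(0.993500+0.944800+0.915400+0.875600+0.863200+0.836000))/(1+87/2708) = 7999/10000 ≈ 0.799900
step 8 [8y] zero: DF = P = 7619/10000 ≈ 0.761900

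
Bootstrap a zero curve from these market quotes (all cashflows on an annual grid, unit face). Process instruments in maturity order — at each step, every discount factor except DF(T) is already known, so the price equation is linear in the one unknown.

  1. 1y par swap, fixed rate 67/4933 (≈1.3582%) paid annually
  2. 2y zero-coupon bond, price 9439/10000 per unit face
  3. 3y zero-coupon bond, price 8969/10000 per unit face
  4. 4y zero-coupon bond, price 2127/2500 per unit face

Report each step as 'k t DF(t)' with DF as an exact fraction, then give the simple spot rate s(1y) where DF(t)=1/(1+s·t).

step 1 [1y] swap r/1=67/4933: DF=(1 − 67/4933·(0))/(1+67/4933) = 4933/5000 ≈ 0.986600
step 2 [2y] zero: DF = P = 9439/10000 ≈ 0.943900
step 3 [3y] zero: DF = P = 8969/10000 ≈ 0.896900
step 4 [4y] zero: DF = P = 2127/2500 ≈ 0.850800

1 1 4933/5000
2 2 9439/10000
3 3 8969/10000
4 4 2127/2500
s(1y) = (1/(4933/5000) − 1)/(1) = 67/4933 ≈ 1.3582%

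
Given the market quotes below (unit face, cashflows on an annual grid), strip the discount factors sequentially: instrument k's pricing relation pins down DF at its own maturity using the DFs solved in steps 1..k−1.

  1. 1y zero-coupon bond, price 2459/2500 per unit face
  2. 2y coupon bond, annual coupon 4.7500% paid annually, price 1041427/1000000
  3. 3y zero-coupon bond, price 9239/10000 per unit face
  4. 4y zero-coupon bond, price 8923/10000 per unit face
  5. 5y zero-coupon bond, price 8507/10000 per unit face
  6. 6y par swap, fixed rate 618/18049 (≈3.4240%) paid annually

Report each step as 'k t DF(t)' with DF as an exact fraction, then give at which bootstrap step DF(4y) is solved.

1 1 2459/2500
2 2 1187/1250
3 3 9239/10000
4 4 8923/10000
5 5 8507/10000
6 6 4073/5000
DF(4y) is solved at step 4

step 1 [1y] zero: DF = P = 2459/2500 ≈ 0.983600
step 2 [2y] bond c/1=19/400: DF=(1041427/1000000 − 19/400·(0.983600))/(1+19/400) = 1187/1250 ≈ 0.949600
step 3 [3y] zero: DF = P = 9239/10000 ≈ 0.923900
step 4 [4y] zero: DF = P = 8923/10000 ≈ 0.892300
step 5 [5y] zero: DF = P = 8507/10000 ≈ 0.850700
step 6 [6y] swap r/1=618/18049: DF=(1 − 618/18049·(0.983600+0.949600+0.923900+0.892300+0.850700))/(1+618/18049) = 4073/5000 ≈ 0.814600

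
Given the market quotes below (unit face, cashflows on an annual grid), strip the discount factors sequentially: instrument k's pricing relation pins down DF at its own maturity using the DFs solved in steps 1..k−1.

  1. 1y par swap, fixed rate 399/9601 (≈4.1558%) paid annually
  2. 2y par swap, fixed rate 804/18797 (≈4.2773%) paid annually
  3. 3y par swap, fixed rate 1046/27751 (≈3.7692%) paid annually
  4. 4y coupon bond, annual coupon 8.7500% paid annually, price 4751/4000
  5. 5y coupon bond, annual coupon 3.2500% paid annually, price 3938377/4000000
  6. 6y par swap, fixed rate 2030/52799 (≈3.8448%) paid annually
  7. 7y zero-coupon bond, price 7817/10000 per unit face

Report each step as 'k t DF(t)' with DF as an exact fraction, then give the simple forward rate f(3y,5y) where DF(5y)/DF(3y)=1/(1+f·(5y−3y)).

step 1 [1y] swap r/1=399/9601: DF=(1 − 399/9601·(0))/(1+399/9601) = 9601/10000 ≈ 0.960100
step 2 [2y] swap r/1=804/18797: DF=(1 − 804/18797·(0.960100))/(1+804/18797) = 2299/2500 ≈ 0.919600
step 3 [3y] swap r/1=1046/27751: DF=(1 − 1046/27751·(0.960100+0.919600))/(1+1046/27751) = 4477/5000 ≈ 0.895400
step 4 [4y] bond c/1=7/80: DF=(4751/4000 − 7/80·(0.960100+0.919600+0.895400))/(1+7/80) = 8689/10000 ≈ 0.868900
step 5 [5y] bond c/1=13/400: DF=(3938377/4000000 − 13/400·(0.960100+0.919600+0.895400+0.868900))/(1+13/400) = 8389/10000 ≈ 0.838900
step 6 [6y] swap r/1=2030/52799: DF=(1 − 2030/52799·(0.960100+0.919600+0.895400+0.868900+0.838900))/(1+2030/52799) = 797/1000 ≈ 0.797000
step 7 [7y] zero: DF = P = 7817/10000 ≈ 0.781700

1 1 9601/10000
2 2 2299/2500
3 3 4477/5000
4 4 8689/10000
5 5 8389/10000
6 6 797/1000
7 7 7817/10000
f(3y,5y) = ((4477/5000)/(8389/10000) − 1)/(2) = 565/16778 ≈ 3.3675%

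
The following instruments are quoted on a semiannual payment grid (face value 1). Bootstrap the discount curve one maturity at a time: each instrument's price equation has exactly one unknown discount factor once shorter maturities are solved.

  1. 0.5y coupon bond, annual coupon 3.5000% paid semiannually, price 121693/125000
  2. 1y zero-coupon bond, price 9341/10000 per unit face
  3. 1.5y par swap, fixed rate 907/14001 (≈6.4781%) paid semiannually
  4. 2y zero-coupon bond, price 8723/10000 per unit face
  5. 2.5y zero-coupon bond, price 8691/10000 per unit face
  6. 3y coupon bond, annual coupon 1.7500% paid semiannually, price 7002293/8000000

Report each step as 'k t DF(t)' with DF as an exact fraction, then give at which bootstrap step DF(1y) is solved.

step 1 [0.5y] bond c/2=7/400: DF=(121693/125000 − 7/400·(0))/(1+7/400) = 598/625 ≈ 0.956800
step 2 [1y] zero: DF = P = 9341/10000 ≈ 0.934100
step 3 [1.5y] swap r/2=907/28002: DF=(1 − 907/28002·(0.956800+0.934100))/(1+907/28002) = 9093/10000 ≈ 0.909300
step 4 [2y] zero: DF = P = 8723/10000 ≈ 0.872300
step 5 [2.5y] zero: DF = P = 8691/10000 ≈ 0.869100
step 6 [3y] bond c/2=7/800: DF=(7002293/8000000 − 7/800·(0.956800+0.934100+0.909300+0.872300+0.869100))/(1+7/800) = 8283/10000 ≈ 0.828300

1 1/2 598/625
2 1 9341/10000
3 3/2 9093/10000
4 2 8723/10000
5 5/2 8691/10000
6 3 8283/10000
DF(1y) is solved at step 2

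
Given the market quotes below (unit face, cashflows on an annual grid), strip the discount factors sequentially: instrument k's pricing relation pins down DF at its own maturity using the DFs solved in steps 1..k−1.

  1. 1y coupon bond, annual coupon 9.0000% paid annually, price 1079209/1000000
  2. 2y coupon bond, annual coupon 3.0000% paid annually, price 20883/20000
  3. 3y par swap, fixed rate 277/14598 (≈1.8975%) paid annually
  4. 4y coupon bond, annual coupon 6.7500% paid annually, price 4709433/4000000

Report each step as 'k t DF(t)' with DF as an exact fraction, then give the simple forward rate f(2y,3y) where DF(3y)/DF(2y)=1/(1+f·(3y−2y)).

1 1 9901/10000
2 2 9849/10000
3 3 4723/5000
4 4 9183/10000
f(2y,3y) = ((9849/10000)/(4723/5000) − 1)/(1) = 403/9446 ≈ 4.2664%

step 1 [1y] bond c/1=9/100: DF=(1079209/1000000 − 9/100·(0))/(1+9/100) = 9901/10000 ≈ 0.990100
step 2 [2y] bond c/1=3/100: DF=(20883/20000 − 3/100·(0.990100))/(1+3/100) = 9849/10000 ≈ 0.984900
step 3 [3y] swap r/1=277/14598: DF=(1 − 277/14598·(0.990100+0.984900))/(1+277/14598) = 4723/5000 ≈ 0.944600
step 4 [4y] bond c/1=27/400: DF=(4709433/4000000 − 27/400·(0.990100+0.984900+0.944600))/(1+27/400) = 9183/10000 ≈ 0.918300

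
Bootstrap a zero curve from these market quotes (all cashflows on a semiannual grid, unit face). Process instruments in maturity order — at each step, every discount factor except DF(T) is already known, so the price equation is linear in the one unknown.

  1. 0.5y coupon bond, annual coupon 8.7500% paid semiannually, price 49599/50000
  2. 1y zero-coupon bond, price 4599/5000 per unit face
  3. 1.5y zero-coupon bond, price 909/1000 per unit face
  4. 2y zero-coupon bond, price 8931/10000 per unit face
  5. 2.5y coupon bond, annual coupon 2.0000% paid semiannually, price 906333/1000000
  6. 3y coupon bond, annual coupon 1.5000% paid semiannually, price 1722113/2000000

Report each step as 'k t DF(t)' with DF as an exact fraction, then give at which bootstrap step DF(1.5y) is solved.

1 1/2 594/625
2 1 4599/5000
3 3/2 909/1000
4 2 8931/10000
5 5/2 861/1000
6 3 8209/10000
DF(1.5y) is solved at step 3

step 1 [0.5y] bond c/2=7/160: DF=(49599/50000 − 7/160·(0))/(1+7/160) = 594/625 ≈ 0.950400
step 2 [1y] zero: DF = P = 4599/5000 ≈ 0.919800
step 3 [1.5y] zero: DF = P = 909/1000 ≈ 0.909000
step 4 [2y] zero: DF = P = 8931/10000 ≈ 0.893100
step 5 [2.5y] bond c/2=1/100: DF=(906333/1000000 − 1/100·(0.950400+0.919800+0.909000+0.893100))/(1+1/100) = 861/1000 ≈ 0.861000
step 6 [3y] bond c/2=3/400: DF=(1722113/2000000 − 3/400·(0.950400+0.919800+0.909000+0.893100+0.861000))/(1+3/400) = 8209/10000 ≈ 0.820900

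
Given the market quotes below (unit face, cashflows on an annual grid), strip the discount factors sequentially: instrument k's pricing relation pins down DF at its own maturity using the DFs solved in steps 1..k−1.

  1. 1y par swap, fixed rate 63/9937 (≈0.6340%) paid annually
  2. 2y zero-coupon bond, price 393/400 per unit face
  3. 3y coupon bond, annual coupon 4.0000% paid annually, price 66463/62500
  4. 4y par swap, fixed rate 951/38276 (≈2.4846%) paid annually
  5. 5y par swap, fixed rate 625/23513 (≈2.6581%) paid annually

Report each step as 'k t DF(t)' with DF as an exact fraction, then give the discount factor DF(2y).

1 1 9937/10000
2 2 393/400
3 3 1893/2000
4 4 9049/10000
5 5 7/8
DF(2y) = 393/400 ≈ 0.982500

step 1 [1y] swap r/1=63/9937: DF=(1 − 63/9937·(0))/(1+63/9937) = 9937/10000 ≈ 0.993700
step 2 [2y] zero: DF = P = 393/400 ≈ 0.982500
step 3 [3y] bond c/1=1/25: DF=(66463/62500 − 1/25·(0.993700+0.982500))/(1+1/25) = 1893/2000 ≈ 0.946500
step 4 [4y] swap r/1=951/38276: DF=(1 − 951/38276·(0.993700+0.982500+0.946500))/(1+951/38276) = 9049/10000 ≈ 0.904900
step 5 [5y] swap r/1=625/23513: DF=(1 − 625/23513·(0.993700+0.982500+0.946500+0.904900))/(1+625/23513) = 7/8 ≈ 0.875000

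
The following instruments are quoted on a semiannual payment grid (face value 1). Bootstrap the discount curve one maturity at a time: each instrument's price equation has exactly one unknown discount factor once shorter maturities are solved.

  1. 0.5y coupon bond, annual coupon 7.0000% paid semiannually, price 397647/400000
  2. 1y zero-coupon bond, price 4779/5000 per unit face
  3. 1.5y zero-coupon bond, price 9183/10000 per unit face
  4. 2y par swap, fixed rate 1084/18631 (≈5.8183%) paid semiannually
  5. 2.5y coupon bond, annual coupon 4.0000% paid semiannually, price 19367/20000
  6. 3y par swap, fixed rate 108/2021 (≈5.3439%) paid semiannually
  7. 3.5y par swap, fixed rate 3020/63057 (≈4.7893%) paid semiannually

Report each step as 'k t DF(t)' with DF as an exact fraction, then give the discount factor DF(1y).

1 1/2 1921/2000
2 1 4779/5000
3 3/2 9183/10000
4 2 2229/2500
5 5/2 8763/10000
6 3 4271/5000
7 7/2 849/1000
DF(1y) = 4779/5000 ≈ 0.955800

step 1 [0.5y] bond c/2=7/200: DF=(397647/400000 − 7/200·(0))/(1+7/200) = 1921/2000 ≈ 0.960500
step 2 [1y] zero: DF = P = 4779/5000 ≈ 0.955800
step 3 [1.5y] zero: DF = P = 9183/10000 ≈ 0.918300
step 4 [2y] swap r/2=542/18631: DF=(1 − 542/18631·(0.960500+0.955800+0.918300))/(1+542/18631) = 2229/2500 ≈ 0.891600
step 5 [2.5y] bond c/2=1/50: DF=(19367/20000 − 1/50·(0.960500+0.955800+0.918300+0.891600))/(1+1/50) = 8763/10000 ≈ 0.876300
step 6 [3y] swap r/2=54/2021: DF=(1 − 54/2021·(0.960500+0.955800+0.918300+0.891600+0.876300))/(1+54/2021) = 4271/5000 ≈ 0.854200
step 7 [3.5y] swap r/2=1510/63057: DF=(1 − 1510/63057·(0.960500+0.955800+0.918300+0.891600+0.876300+0.854200))/(1+1510/63057) = 849/1000 ≈ 0.849000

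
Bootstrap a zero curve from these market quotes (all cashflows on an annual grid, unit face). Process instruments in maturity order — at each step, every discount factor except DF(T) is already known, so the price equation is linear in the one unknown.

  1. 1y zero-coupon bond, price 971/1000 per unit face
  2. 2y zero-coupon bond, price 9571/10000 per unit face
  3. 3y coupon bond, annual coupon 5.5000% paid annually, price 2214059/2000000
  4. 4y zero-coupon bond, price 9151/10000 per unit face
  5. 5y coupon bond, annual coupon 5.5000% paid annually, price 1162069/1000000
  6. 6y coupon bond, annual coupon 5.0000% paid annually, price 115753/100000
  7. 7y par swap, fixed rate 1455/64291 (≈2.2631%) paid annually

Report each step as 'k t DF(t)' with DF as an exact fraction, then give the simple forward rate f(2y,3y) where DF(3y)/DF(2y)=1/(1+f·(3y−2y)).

1 1 971/1000
2 2 9571/10000
3 3 593/625
4 4 9151/10000
5 5 4519/5000
6 6 2197/2500
7 7 1709/2000
f(2y,3y) = ((9571/10000)/(593/625) − 1)/(1) = 83/9488 ≈ 0.8748%

step 1 [1y] zero: DF = P = 971/1000 ≈ 0.971000
step 2 [2y] zero: DF = P = 9571/10000 ≈ 0.957100
step 3 [3y] bond c/1=11/200: DF=(2214059/2000000 − 11/200·(0.971000+0.957100))/(1+11/200) = 593/625 ≈ 0.948800
step 4 [4y] zero: DF = P = 9151/10000 ≈ 0.915100
step 5 [5y] bond c/1=11/200: DF=(1162069/1000000 − 11/200·(0.971000+0.957100+0.948800+0.915100))/(1+11/200) = 4519/5000 ≈ 0.903800
step 6 [6y] bond c/1=1/20: DF=(115753/100000 − 1/20·(0.971000+0.957100+0.948800+0.915100+0.903800))/(1+1/20) = 2197/2500 ≈ 0.878800
step 7 [7y] swap r/1=1455/64291: DF=(1 − 1455/64291·(0.971000+0.957100+0.948800+0.915100+0.903800+0.878800))/(1+1455/64291) = 1709/2000 ≈ 0.854500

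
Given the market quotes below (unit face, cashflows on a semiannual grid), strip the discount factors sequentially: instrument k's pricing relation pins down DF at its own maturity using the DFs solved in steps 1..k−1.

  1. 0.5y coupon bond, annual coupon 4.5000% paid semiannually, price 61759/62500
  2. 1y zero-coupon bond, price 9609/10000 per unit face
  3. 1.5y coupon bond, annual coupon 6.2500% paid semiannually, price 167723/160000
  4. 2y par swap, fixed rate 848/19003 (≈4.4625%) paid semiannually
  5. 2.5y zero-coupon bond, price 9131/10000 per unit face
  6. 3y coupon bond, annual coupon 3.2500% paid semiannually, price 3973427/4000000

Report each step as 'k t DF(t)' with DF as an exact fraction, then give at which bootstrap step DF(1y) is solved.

step 1 [0.5y] bond c/2=9/400: DF=(61759/62500 − 9/400·(0))/(1+9/400) = 604/625 ≈ 0.966400
step 2 [1y] zero: DF = P = 9609/10000 ≈ 0.960900
step 3 [1.5y] bond c/2=1/32: DF=(167723/160000 − 1/32·(0.966400+0.960900))/(1+1/32) = 9581/10000 ≈ 0.958100
step 4 [2y] swap r/2=424/19003: DF=(1 − 424/19003·(0.966400+0.960900+0.958100))/(1+424/19003) = 572/625 ≈ 0.915200
step 5 [2.5y] zero: DF = P = 9131/10000 ≈ 0.913100
step 6 [3y] bond c/2=13/800: DF=(3973427/4000000 − 13/800·(0.966400+0.960900+0.958100+0.915200+0.913100))/(1+13/800) = 9021/10000 ≈ 0.902100

1 1/2 604/625
2 1 9609/10000
3 3/2 9581/10000
4 2 572/625
5 5/2 9131/10000
6 3 9021/10000
DF(1y) is solved at step 2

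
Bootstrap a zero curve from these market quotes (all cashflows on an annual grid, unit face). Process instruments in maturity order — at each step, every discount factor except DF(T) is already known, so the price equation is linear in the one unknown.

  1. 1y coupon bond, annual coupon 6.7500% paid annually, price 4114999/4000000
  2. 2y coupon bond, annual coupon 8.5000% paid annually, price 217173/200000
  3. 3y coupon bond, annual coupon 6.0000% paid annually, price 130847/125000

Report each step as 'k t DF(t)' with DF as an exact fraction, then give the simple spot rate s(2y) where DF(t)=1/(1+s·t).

1 1 9637/10000
2 2 9253/10000
3 3 4403/5000
s(2y) = (1/(9253/10000) − 1)/(2) = 747/18506 ≈ 4.0365%

step 1 [1y] bond c/1=27/400: DF=(4114999/4000000 − 27/400·(0))/(1+27/400) = 9637/10000 ≈ 0.963700
step 2 [2y] bond c/1=17/200: DF=(217173/200000 − 17/200·(0.963700))/(1+17/200) = 9253/10000 ≈ 0.925300
step 3 [3y] bond c/1=3/50: DF=(130847/125000 − 3/50·(0.963700+0.925300))/(1+3/50) = 4403/5000 ≈ 0.880600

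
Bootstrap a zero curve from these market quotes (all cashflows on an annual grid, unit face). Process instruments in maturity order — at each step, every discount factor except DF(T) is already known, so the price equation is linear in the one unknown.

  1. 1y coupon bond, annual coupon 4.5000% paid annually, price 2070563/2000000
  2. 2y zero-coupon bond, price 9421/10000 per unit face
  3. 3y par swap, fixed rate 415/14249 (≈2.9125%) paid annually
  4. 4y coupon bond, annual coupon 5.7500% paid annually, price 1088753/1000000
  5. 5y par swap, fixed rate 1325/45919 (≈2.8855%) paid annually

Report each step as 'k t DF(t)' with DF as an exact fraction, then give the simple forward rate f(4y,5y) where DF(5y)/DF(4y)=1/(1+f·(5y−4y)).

step 1 [1y] bond c/1=9/200: DF=(2070563/2000000 − 9/200·(0))/(1+9/200) = 9907/10000 ≈ 0.990700
step 2 [2y] zero: DF = P = 9421/10000 ≈ 0.942100
step 3 [3y] swap r/1=415/14249: DF=(1 − 415/14249·(0.990700+0.942100))/(1+415/14249) = 917/1000 ≈ 0.917000
step 4 [4y] bond c/1=23/400: DF=(1088753/1000000 − 23/400·(0.990700+0.942100+0.917000))/(1+23/400) = 4373/5000 ≈ 0.874600
step 5 [5y] swap r/1=1325/45919: DF=(1 − 1325/45919·(0.990700+0.942100+0.917000+0.874600))/(1+1325/45919) = 347/400 ≈ 0.867500

1 1 9907/10000
2 2 9421/10000
3 3 917/1000
4 4 4373/5000
5 5 347/400
f(4y,5y) = ((4373/5000)/(347/400) − 1)/(1) = 71/8675 ≈ 0.8184%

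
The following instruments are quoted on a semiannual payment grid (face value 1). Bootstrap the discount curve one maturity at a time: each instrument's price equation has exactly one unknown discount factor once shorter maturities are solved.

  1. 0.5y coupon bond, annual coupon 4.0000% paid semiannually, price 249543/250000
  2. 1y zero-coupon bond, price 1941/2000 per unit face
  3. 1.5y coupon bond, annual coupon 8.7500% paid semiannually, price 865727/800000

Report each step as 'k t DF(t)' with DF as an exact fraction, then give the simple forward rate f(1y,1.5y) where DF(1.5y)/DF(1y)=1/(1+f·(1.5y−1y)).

step 1 [0.5y] bond c/2=1/50: DF=(249543/250000 − 1/50·(0))/(1+1/50) = 4893/5000 ≈ 0.978600
step 2 [1y] zero: DF = P = 1941/2000 ≈ 0.970500
step 3 [1.5y] bond c/2=7/160: DF=(865727/800000 − 7/160·(0.978600+0.970500))/(1+7/160) = 9551/10000 ≈ 0.955100

1 1/2 4893/5000
2 1 1941/2000
3 3/2 9551/10000
f(1y,1.5y) = ((1941/2000)/(9551/10000) − 1)/(1/2) = 308/9551 ≈ 3.2248%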